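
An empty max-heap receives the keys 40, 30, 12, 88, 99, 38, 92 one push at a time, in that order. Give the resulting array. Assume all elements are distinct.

[99, 88, 92, 30, 40, 12, 38]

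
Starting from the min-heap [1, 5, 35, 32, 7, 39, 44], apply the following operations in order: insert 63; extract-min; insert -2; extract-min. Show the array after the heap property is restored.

insert 63:
  append 63 at index 7 → [1, 5, 35, 32, 7, 39, 44, 63] (no swap needed)
extract-min → returns 1:
  remove root 1; move last element 63 to root → [63, 5, 35, 32, 7, 39, 44]
  63 vs smaller child 5 at index 1, swap → [5, 63, 35, 32, 7, 39, 44]
  63 vs smaller child 7 at index 4, swap → [5, 7, 35, 32, 63, 39, 44]
insert -2:
  append -2 at index 7 → [5, 7, 35, 32, 63, 39, 44, -2]
  -2 < parent 32 at index 3, swap → [5, 7, 35, -2, 63, 39, 44, 32]
  -2 < parent 7 at index 1, swap → [5, -2, 35, 7, 63, 39, 44, 32]
  -2 < parent 5 at index 0, swap → [-2, 5, 35, 7, 63, 39, 44, 32]
extract-min → returns -2:
  remove root -2; move last element 32 to root → [32, 5, 35, 7, 63, 39, 44]
  32 vs smaller child 5 at index 1, swap → [5, 32, 35, 7, 63, 39, 44]
  32 vs smaller child 7 at index 3, swap → [5, 7, 35, 32, 63, 39, 44]

[5, 7, 35, 32, 63, 39, 44]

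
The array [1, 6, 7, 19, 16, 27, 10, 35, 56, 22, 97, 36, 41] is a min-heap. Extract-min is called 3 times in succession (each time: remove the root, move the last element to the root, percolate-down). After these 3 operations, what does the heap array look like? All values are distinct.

extract-min #1 returns 1:
  remove root 1; move last element 41 to root → [41, 6, 7, 19, 16, 27, 10, 35, 56, 22, 97, 36]
  41 vs smaller child 6 at index 1, swap → [6, 41, 7, 19, 16, 27, 10, 35, 56, 22, 97, 36]
  41 vs smaller child 16 at index 4, swap → [6, 16, 7, 19, 41, 27, 10, 35, 56, 22, 97, 36]
  41 vs smaller child 22 at index 9, swap → [6, 16, 7, 19, 22, 27, 10, 35, 56, 41, 97, 36]
extract-min #2 returns 6:
  remove root 6; move last element 36 to root → [36, 16, 7, 19, 22, 27, 10, 35, 56, 41, 97]
  36 vs smaller child 7 at index 2, swap → [7, 16, 36, 19, 22, 27, 10, 35, 56, 41, 97]
  36 vs smaller child 10 at index 6, swap → [7, 16, 10, 19, 22, 27, 36, 35, 56, 41, 97]
extract-min #3 returns 7:
  remove root 7; move last element 97 to root → [97, 16, 10, 19, 22, 27, 36, 35, 56, 41]
  97 vs smaller child 10 at index 2, swap → [10, 16, 97, 19, 22, 27, 36, 35, 56, 41]
  97 vs smaller child 27 at index 5, swap → [10, 16, 27, 19, 22, 97, 36, 35, 56, 41]

[10, 16, 27, 19, 22, 97, 36, 35, 56, 41]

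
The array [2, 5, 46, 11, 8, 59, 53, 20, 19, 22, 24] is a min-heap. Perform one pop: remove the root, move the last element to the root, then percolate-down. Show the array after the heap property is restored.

remove root 2; move last element 24 to root → [24, 5, 46, 11, 8, 59, 53, 20, 19, 22]
24 vs smaller child 5 at index 1, swap → [5, 24, 46, 11, 8, 59, 53, 20, 19, 22]
24 vs smaller child 8 at index 4, swap → [5, 8, 46, 11, 24, 59, 53, 20, 19, 22]
24 vs only child 22 at index 9, swap → [5, 8, 46, 11, 22, 59, 53, 20, 19, 24]

[5, 8, 46, 11, 22, 59, 53, 20, 19, 24]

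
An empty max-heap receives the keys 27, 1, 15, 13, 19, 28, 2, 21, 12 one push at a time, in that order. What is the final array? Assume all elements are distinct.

[28, 21, 27, 19, 13, 15, 2, 1, 12]

Insert 27:
  append 27 at index 0 → [27] (no swap needed)
Insert 1:
  append 1 at index 1 → [27, 1] (no swap needed)
Insert 15:
  append 15 at index 2 → [27, 1, 15] (no swap needed)
Insert 13:
  append 13 at index 3 → [27, 1, 15, 13]
  13 > parent 1 at index 1, swap → [27, 13, 15, 1]
Insert 19:
  append 19 at index 4 → [27, 13, 15, 1, 19]
  19 > parent 13 at index 1, swap → [27, 19, 15, 1, 13]
Insert 28:
  append 28 at index 5 → [27, 19, 15, 1, 13, 28]
  28 > parent 15 at index 2, swap → [27, 19, 28, 1, 13, 15]
  28 > parent 27 at index 0, swap → [28, 19, 27, 1, 13, 15]
Insert 2:
  append 2 at index 6 → [28, 19, 27, 1, 13, 15, 2] (no swap needed)
Insert 21:
  append 21 at index 7 → [28, 19, 27, 1, 13, 15, 2, 21]
  21 > parent 1 at index 3, swap → [28, 19, 27, 21, 13, 15, 2, 1]
  21 > parent 19 at index 1, swap → [28, 21, 27, 19, 13, 15, 2, 1]
Insert 12:
  append 12 at index 8 → [28, 21, 27, 19, 13, 15, 2, 1, 12] (no swap needed)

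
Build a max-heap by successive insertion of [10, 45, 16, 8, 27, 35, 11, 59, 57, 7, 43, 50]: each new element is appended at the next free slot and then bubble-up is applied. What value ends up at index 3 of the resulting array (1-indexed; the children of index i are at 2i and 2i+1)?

50

Insert 10:
  append 10 at index 1 → [10] (no swap needed)
Insert 45:
  append 45 at index 2 → [10, 45]
  45 > parent 10 at index 1, swap → [45, 10]
Insert 16:
  append 16 at index 3 → [45, 10, 16] (no swap needed)
Insert 8:
  append 8 at index 4 → [45, 10, 16, 8] (no swap needed)
Insert 27:
  append 27 at index 5 → [45, 10, 16, 8, 27]
  27 > parent 10 at index 2, swap → [45, 27, 16, 8, 10]
Insert 35:
  append 35 at index 6 → [45, 27, 16, 8, 10, 35]
  35 > parent 16 at index 3, swap → [45, 27, 35, 8, 10, 16]
Insert 11:
  append 11 at index 7 → [45, 27, 35, 8, 10, 16, 11] (no swap needed)
Insert 59:
  append 59 at index 8 → [45, 27, 35, 8, 10, 16, 11, 59]
  59 > parent 8 at index 4, swap → [45, 27, 35, 59, 10, 16, 11, 8]
  59 > parent 27 at index 2, swap → [45, 59, 35, 27, 10, 16, 11, 8]
  59 > parent 45 at index 1, swap → [59, 45, 35, 27, 10, 16, 11, 8]
Insert 57:
  append 57 at index 9 → [59, 45, 35, 27, 10, 16, 11, 8, 57]
  57 > parent 27 at index 4, swap → [59, 45, 35, 57, 10, 16, 11, 8, 27]
  57 > parent 45 at index 2, swap → [59, 57, 35, 45, 10, 16, 11, 8, 27]
Insert 7:
  append 7 at index 10 → [59, 57, 35, 45, 10, 16, 11, 8, 27, 7] (no swap needed)
Insert 43:
  append 43 at index 11 → [59, 57, 35, 45, 10, 16, 11, 8, 27, 7, 43]
  43 > parent 10 at index 5, swap → [59, 57, 35, 45, 43, 16, 11, 8, 27, 7, 10]
Insert 50:
  append 50 at index 12 → [59, 57, 35, 45, 43, 16, 11, 8, 27, 7, 10, 50]
  50 > parent 16 at index 6, swap → [59, 57, 35, 45, 43, 50, 11, 8, 27, 7, 10, 16]
  50 > parent 35 at index 3, swap → [59, 57, 50, 45, 43, 35, 11, 8, 27, 7, 10, 16]
resulting array: [59, 57, 50, 45, 43, 35, 11, 8, 27, 7, 10, 16]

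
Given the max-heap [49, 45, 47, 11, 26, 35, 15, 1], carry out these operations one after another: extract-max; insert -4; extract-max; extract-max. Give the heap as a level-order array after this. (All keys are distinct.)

[35, 26, 15, 11, -4, 1]

extract-max → returns 49:
  remove root 49; move last element 1 to root → [1, 45, 47, 11, 26, 35, 15]
  1 vs larger child 47 at index 2, swap → [47, 45, 1, 11, 26, 35, 15]
  1 vs larger child 35 at index 5, swap → [47, 45, 35, 11, 26, 1, 15]
insert -4:
  append -4 at index 7 → [47, 45, 35, 11, 26, 1, 15, -4] (no swap needed)
extract-max → returns 47:
  remove root 47; move last element -4 to root → [-4, 45, 35, 11, 26, 1, 15]
  -4 vs larger child 45 at index 1, swap → [45, -4, 35, 11, 26, 1, 15]
  -4 vs larger child 26 at index 4, swap → [45, 26, 35, 11, -4, 1, 15]
extract-max → returns 45:
  remove root 45; move last element 15 to root → [15, 26, 35, 11, -4, 1]
  15 vs larger child 35 at index 2, swap → [35, 26, 15, 11, -4, 1]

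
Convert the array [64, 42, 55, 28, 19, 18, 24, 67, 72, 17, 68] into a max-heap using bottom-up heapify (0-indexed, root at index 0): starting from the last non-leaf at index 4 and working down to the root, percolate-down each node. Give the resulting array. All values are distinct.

[72, 68, 55, 67, 64, 18, 24, 42, 28, 17, 19]

sift down from index 4:
  19 vs larger child 68 at index 10, swap → [64, 42, 55, 28, 68, 18, 24, 67, 72, 17, 19]
sift down from index 3:
  28 vs larger child 72 at index 8, swap → [64, 42, 55, 72, 68, 18, 24, 67, 28, 17, 19]
sift down from index 2: already satisfies heap property
sift down from index 1:
  42 vs larger child 72 at index 3, swap → [64, 72, 55, 42, 68, 18, 24, 67, 28, 17, 19]
  42 vs larger child 67 at index 7, swap → [64, 72, 55, 67, 68, 18, 24, 42, 28, 17, 19]
sift down from index 0:
  64 vs larger child 72 at index 1, swap → [72, 64, 55, 67, 68, 18, 24, 42, 28, 17, 19]
  64 vs larger child 68 at index 4, swap → [72, 68, 55, 67, 64, 18, 24, 42, 28, 17, 19]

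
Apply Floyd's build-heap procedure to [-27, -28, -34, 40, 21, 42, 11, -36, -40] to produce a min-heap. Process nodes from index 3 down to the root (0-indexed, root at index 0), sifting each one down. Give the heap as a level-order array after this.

sift down from index 3:
  40 vs smaller child -40 at index 8, swap → [-27, -28, -34, -40, 21, 42, 11, -36, 40]
sift down from index 2: already satisfies heap property
sift down from index 1:
  -28 vs smaller child -40 at index 3, swap → [-27, -40, -34, -28, 21, 42, 11, -36, 40]
  -28 vs smaller child -36 at index 7, swap → [-27, -40, -34, -36, 21, 42, 11, -28, 40]
sift down from index 0:
  -27 vs smaller child -40 at index 1, swap → [-40, -27, -34, -36, 21, 42, 11, -28, 40]
  -27 vs smaller child -36 at index 3, swap → [-40, -36, -34, -27, 21, 42, 11, -28, 40]
  -27 vs smaller child -28 at index 7, swap → [-40, -36, -34, -28, 21, 42, 11, -27, 40]

[-40, -36, -34, -28, 21, 42, 11, -27, 40]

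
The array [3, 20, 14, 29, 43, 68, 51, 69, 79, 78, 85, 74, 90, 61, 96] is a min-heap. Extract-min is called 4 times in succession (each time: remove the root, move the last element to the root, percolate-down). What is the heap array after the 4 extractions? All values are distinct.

extract-min #1 returns 3:
  remove root 3; move last element 96 to root → [96, 20, 14, 29, 43, 68, 51, 69, 79, 78, 85, 74, 90, 61]
  96 vs smaller child 14 at index 2, swap → [14, 20, 96, 29, 43, 68, 51, 69, 79, 78, 85, 74, 90, 61]
  96 vs smaller child 51 at index 6, swap → [14, 20, 51, 29, 43, 68, 96, 69, 79, 78, 85, 74, 90, 61]
  96 vs only child 61 at index 13, swap → [14, 20, 51, 29, 43, 68, 61, 69, 79, 78, 85, 74, 90, 96]
extract-min #2 returns 14:
  remove root 14; move last element 96 to root → [96, 20, 51, 29, 43, 68, 61, 69, 79, 78, 85, 74, 90]
  96 vs smaller child 20 at index 1, swap → [20, 96, 51, 29, 43, 68, 61, 69, 79, 78, 85, 74, 90]
  96 vs smaller child 29 at index 3, swap → [20, 29, 51, 96, 43, 68, 61, 69, 79, 78, 85, 74, 90]
  96 vs smaller child 69 at index 7, swap → [20, 29, 51, 69, 43, 68, 61, 96, 79, 78, 85, 74, 90]
extract-min #3 returns 20:
  remove root 20; move last element 90 to root → [90, 29, 51, 69, 43, 68, 61, 96, 79, 78, 85, 74]
  90 vs smaller child 29 at index 1, swap → [29, 90, 51, 69, 43, 68, 61, 96, 79, 78, 85, 74]
  90 vs smaller child 43 at index 4, swap → [29, 43, 51, 69, 90, 68, 61, 96, 79, 78, 85, 74]
  90 vs smaller child 78 at index 9, swap → [29, 43, 51, 69, 78, 68, 61, 96, 79, 90, 85, 74]
extract-min #4 returns 29:
  remove root 29; move last element 74 to root → [74, 43, 51, 69, 78, 68, 61, 96, 79, 90, 85]
  74 vs smaller child 43 at index 1, swap → [43, 74, 51, 69, 78, 68, 61, 96, 79, 90, 85]
  74 vs smaller child 69 at index 3, swap → [43, 69, 51, 74, 78, 68, 61, 96, 79, 90, 85]

[43, 69, 51, 74, 78, 68, 61, 96, 79, 90, 85]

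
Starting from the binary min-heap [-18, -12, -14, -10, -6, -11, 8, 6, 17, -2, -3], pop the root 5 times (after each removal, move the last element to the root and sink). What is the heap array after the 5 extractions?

extract-min #1 returns -18:
  remove root -18; move last element -3 to root → [-3, -12, -14, -10, -6, -11, 8, 6, 17, -2]
  -3 vs smaller child -14 at index 2, swap → [-14, -12, -3, -10, -6, -11, 8, 6, 17, -2]
  -3 vs smaller child -11 at index 5, swap → [-14, -12, -11, -10, -6, -3, 8, 6, 17, -2]
extract-min #2 returns -14:
  remove root -14; move last element -2 to root → [-2, -12, -11, -10, -6, -3, 8, 6, 17]
  -2 vs smaller child -12 at index 1, swap → [-12, -2, -11, -10, -6, -3, 8, 6, 17]
  -2 vs smaller child -10 at index 3, swap → [-12, -10, -11, -2, -6, -3, 8, 6, 17]
extract-min #3 returns -12:
  remove root -12; move last element 17 to root → [17, -10, -11, -2, -6, -3, 8, 6]
  17 vs smaller child -11 at index 2, swap → [-11, -10, 17, -2, -6, -3, 8, 6]
  17 vs smaller child -3 at index 5, swap → [-11, -10, -3, -2, -6, 17, 8, 6]
extract-min #4 returns -11:
  remove root -11; move last element 6 to root → [6, -10, -3, -2, -6, 17, 8]
  6 vs smaller child -10 at index 1, swap → [-10, 6, -3, -2, -6, 17, 8]
  6 vs smaller child -6 at index 4, swap → [-10, -6, -3, -2, 6, 17, 8]
extract-min #5 returns -10:
  remove root -10; move last element 8 to root → [8, -6, -3, -2, 6, 17]
  8 vs smaller child -6 at index 1, swap → [-6, 8, -3, -2, 6, 17]
  8 vs smaller child -2 at index 3, swap → [-6, -2, -3, 8, 6, 17]

[-6, -2, -3, 8, 6, 17]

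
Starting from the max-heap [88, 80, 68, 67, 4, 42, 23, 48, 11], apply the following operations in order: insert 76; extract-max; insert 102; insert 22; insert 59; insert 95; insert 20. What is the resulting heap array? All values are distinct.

[102, 80, 95, 67, 76, 68, 23, 48, 11, 4, 22, 42, 59, 20]

insert 76:
  append 76 at index 9 → [88, 80, 68, 67, 4, 42, 23, 48, 11, 76]
  76 > parent 4 at index 4, swap → [88, 80, 68, 67, 76, 42, 23, 48, 11, 4]
extract-max → returns 88:
  remove root 88; move last element 4 to root → [4, 80, 68, 67, 76, 42, 23, 48, 11]
  4 vs larger child 80 at index 1, swap → [80, 4, 68, 67, 76, 42, 23, 48, 11]
  4 vs larger child 76 at index 4, swap → [80, 76, 68, 67, 4, 42, 23, 48, 11]
insert 102:
  append 102 at index 9 → [80, 76, 68, 67, 4, 42, 23, 48, 11, 102]
  102 > parent 4 at index 4, swap → [80, 76, 68, 67, 102, 42, 23, 48, 11, 4]
  102 > parent 76 at index 1, swap → [80, 102, 68, 67, 76, 42, 23, 48, 11, 4]
  102 > parent 80 at index 0, swap → [102, 80, 68, 67, 76, 42, 23, 48, 11, 4]
insert 22:
  append 22 at index 10 → [102, 80, 68, 67, 76, 42, 23, 48, 11, 4, 22] (no swap needed)
insert 59:
  append 59 at index 11 → [102, 80, 68, 67, 76, 42, 23, 48, 11, 4, 22, 59]
  59 > parent 42 at index 5, swap → [102, 80, 68, 67, 76, 59, 23, 48, 11, 4, 22, 42]
insert 95:
  append 95 at index 12 → [102, 80, 68, 67, 76, 59, 23, 48, 11, 4, 22, 42, 95]
  95 > parent 59 at index 5, swap → [102, 80, 68, 67, 76, 95, 23, 48, 11, 4, 22, 42, 59]
  95 > parent 68 at index 2, swap → [102, 80, 95, 67, 76, 68, 23, 48, 11, 4, 22, 42, 59]
insert 20:
  append 20 at index 13 → [102, 80, 95, 67, 76, 68, 23, 48, 11, 4, 22, 42, 59, 20] (no swap needed)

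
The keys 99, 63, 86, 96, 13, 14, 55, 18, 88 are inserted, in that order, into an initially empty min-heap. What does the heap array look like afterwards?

[13, 18, 14, 63, 96, 86, 55, 99, 88]

Insert 99:
  append 99 at index 0 → [99] (no swap needed)
Insert 63:
  append 63 at index 1 → [99, 63]
  63 < parent 99 at index 0, swap → [63, 99]
Insert 86:
  append 86 at index 2 → [63, 99, 86] (no swap needed)
Insert 96:
  append 96 at index 3 → [63, 99, 86, 96]
  96 < parent 99 at index 1, swap → [63, 96, 86, 99]
Insert 13:
  append 13 at index 4 → [63, 96, 86, 99, 13]
  13 < parent 96 at index 1, swap → [63, 13, 86, 99, 96]
  13 < parent 63 at index 0, swap → [13, 63, 86, 99, 96]
Insert 14:
  append 14 at index 5 → [13, 63, 86, 99, 96, 14]
  14 < parent 86 at index 2, swap → [13, 63, 14, 99, 96, 86]
Insert 55:
  append 55 at index 6 → [13, 63, 14, 99, 96, 86, 55] (no swap needed)
Insert 18:
  append 18 at index 7 → [13, 63, 14, 99, 96, 86, 55, 18]
  18 < parent 99 at index 3, swap → [13, 63, 14, 18, 96, 86, 55, 99]
  18 < parent 63 at index 1, swap → [13, 18, 14, 63, 96, 86, 55, 99]
Insert 88:
  append 88 at index 8 → [13, 18, 14, 63, 96, 86, 55, 99, 88] (no swap needed)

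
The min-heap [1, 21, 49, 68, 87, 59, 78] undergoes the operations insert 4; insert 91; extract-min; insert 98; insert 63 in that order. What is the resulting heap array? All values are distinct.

insert 4:
  append 4 at index 7 → [1, 21, 49, 68, 87, 59, 78, 4]
  4 < parent 68 at index 3, swap → [1, 21, 49, 4, 87, 59, 78, 68]
  4 < parent 21 at index 1, swap → [1, 4, 49, 21, 87, 59, 78, 68]
insert 91:
  append 91 at index 8 → [1, 4, 49, 21, 87, 59, 78, 68, 91] (no swap needed)
extract-min → returns 1:
  remove root 1; move last element 91 to root → [91, 4, 49, 21, 87, 59, 78, 68]
  91 vs smaller child 4 at index 1, swap → [4, 91, 49, 21, 87, 59, 78, 68]
  91 vs smaller child 21 at index 3, swap → [4, 21, 49, 91, 87, 59, 78, 68]
  91 vs only child 68 at index 7, swap → [4, 21, 49, 68, 87, 59, 78, 91]
insert 98:
  append 98 at index 8 → [4, 21, 49, 68, 87, 59, 78, 91, 98] (no swap needed)
insert 63:
  append 63 at index 9 → [4, 21, 49, 68, 87, 59, 78, 91, 98, 63]
  63 < parent 87 at index 4, swap → [4, 21, 49, 68, 63, 59, 78, 91, 98, 87]

[4, 21, 49, 68, 63, 59, 78, 91, 98, 87]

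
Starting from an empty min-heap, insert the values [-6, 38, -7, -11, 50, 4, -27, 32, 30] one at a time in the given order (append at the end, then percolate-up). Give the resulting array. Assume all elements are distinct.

Insert -6:
  append -6 at index 0 → [-6] (no swap needed)
Insert 38:
  append 38 at index 1 → [-6, 38] (no swap needed)
Insert -7:
  append -7 at index 2 → [-6, 38, -7]
  -7 < parent -6 at index 0, swap → [-7, 38, -6]
Insert -11:
  append -11 at index 3 → [-7, 38, -6, -11]
  -11 < parent 38 at index 1, swap → [-7, -11, -6, 38]
  -11 < parent -7 at index 0, swap → [-11, -7, -6, 38]
Insert 50:
  append 50 at index 4 → [-11, -7, -6, 38, 50] (no swap needed)
Insert 4:
  append 4 at index 5 → [-11, -7, -6, 38, 50, 4] (no swap needed)
Insert -27:
  append -27 at index 6 → [-11, -7, -6, 38, 50, 4, -27]
  -27 < parent -6 at index 2, swap → [-11, -7, -27, 38, 50, 4, -6]
  -27 < parent -11 at index 0, swap → [-27, -7, -11, 38, 50, 4, -6]
Insert 32:
  append 32 at index 7 → [-27, -7, -11, 38, 50, 4, -6, 32]
  32 < parent 38 at index 3, swap → [-27, -7, -11, 32, 50, 4, -6, 38]
Insert 30:
  append 30 at index 8 → [-27, -7, -11, 32, 50, 4, -6, 38, 30]
  30 < parent 32 at index 3, swap → [-27, -7, -11, 30, 50, 4, -6, 38, 32]

[-27, -7, -11, 30, 50, 4, -6, 38, 32]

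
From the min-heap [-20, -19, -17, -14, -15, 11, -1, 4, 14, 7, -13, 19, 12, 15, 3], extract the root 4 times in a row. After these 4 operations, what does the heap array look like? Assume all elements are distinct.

[-14, -13, -1, 4, 3, 11, 15, 12, 14, 7, 19]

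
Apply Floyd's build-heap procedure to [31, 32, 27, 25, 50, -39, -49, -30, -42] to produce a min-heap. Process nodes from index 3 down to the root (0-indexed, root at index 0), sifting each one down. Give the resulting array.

sift down from index 3:
  25 vs smaller child -42 at index 8, swap → [31, 32, 27, -42, 50, -39, -49, -30, 25]
sift down from index 2:
  27 vs smaller child -49 at index 6, swap → [31, 32, -49, -42, 50, -39, 27, -30, 25]
sift down from index 1:
  32 vs smaller child -42 at index 3, swap → [31, -42, -49, 32, 50, -39, 27, -30, 25]
  32 vs smaller child -30 at index 7, swap → [31, -42, -49, -30, 50, -39, 27, 32, 25]
sift down from index 0:
  31 vs smaller child -49 at index 2, swap → [-49, -42, 31, -30, 50, -39, 27, 32, 25]
  31 vs smaller child -39 at index 5, swap → [-49, -42, -39, -30, 50, 31, 27, 32, 25]

[-49, -42, -39, -30, 50, 31, 27, 32, 25]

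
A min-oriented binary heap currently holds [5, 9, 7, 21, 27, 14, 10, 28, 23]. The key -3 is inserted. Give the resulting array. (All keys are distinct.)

[-3, 5, 7, 21, 9, 14, 10, 28, 23, 27]

append -3 at index 9 → [5, 9, 7, 21, 27, 14, 10, 28, 23, -3]
-3 < parent 27 at index 4, swap → [5, 9, 7, 21, -3, 14, 10, 28, 23, 27]
-3 < parent 9 at index 1, swap → [5, -3, 7, 21, 9, 14, 10, 28, 23, 27]
-3 < parent 5 at index 0, swap → [-3, 5, 7, 21, 9, 14, 10, 28, 23, 27]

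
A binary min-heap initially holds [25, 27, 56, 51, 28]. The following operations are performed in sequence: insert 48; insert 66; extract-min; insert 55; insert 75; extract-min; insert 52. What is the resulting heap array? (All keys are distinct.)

[28, 51, 48, 52, 66, 56, 55, 75]

insert 48:
  append 48 at index 5 → [25, 27, 56, 51, 28, 48]
  48 < parent 56 at index 2, swap → [25, 27, 48, 51, 28, 56]
insert 66:
  append 66 at index 6 → [25, 27, 48, 51, 28, 56, 66] (no swap needed)
extract-min → returns 25:
  remove root 25; move last element 66 to root → [66, 27, 48, 51, 28, 56]
  66 vs smaller child 27 at index 1, swap → [27, 66, 48, 51, 28, 56]
  66 vs smaller child 28 at index 4, swap → [27, 28, 48, 51, 66, 56]
insert 55:
  append 55 at index 6 → [27, 28, 48, 51, 66, 56, 55] (no swap needed)
insert 75:
  append 75 at index 7 → [27, 28, 48, 51, 66, 56, 55, 75] (no swap needed)
extract-min → returns 27:
  remove root 27; move last element 75 to root → [75, 28, 48, 51, 66, 56, 55]
  75 vs smaller child 28 at index 1, swap → [28, 75, 48, 51, 66, 56, 55]
  75 vs smaller child 51 at index 3, swap → [28, 51, 48, 75, 66, 56, 55]
insert 52:
  append 52 at index 7 → [28, 51, 48, 75, 66, 56, 55, 52]
  52 < parent 75 at index 3, swap → [28, 51, 48, 52, 66, 56, 55, 75]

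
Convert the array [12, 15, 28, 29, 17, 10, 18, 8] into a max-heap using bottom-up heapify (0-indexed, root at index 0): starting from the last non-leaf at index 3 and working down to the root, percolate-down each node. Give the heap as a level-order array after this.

sift down from index 3: already satisfies heap property
sift down from index 2: already satisfies heap property
sift down from index 1:
  15 vs larger child 29 at index 3, swap → [12, 29, 28, 15, 17, 10, 18, 8]
sift down from index 0:
  12 vs larger child 29 at index 1, swap → [29, 12, 28, 15, 17, 10, 18, 8]
  12 vs larger child 17 at index 4, swap → [29, 17, 28, 15, 12, 10, 18, 8]

[29, 17, 28, 15, 12, 10, 18, 8]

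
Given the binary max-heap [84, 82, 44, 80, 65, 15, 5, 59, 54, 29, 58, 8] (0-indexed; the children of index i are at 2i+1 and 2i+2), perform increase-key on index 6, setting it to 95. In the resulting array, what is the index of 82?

1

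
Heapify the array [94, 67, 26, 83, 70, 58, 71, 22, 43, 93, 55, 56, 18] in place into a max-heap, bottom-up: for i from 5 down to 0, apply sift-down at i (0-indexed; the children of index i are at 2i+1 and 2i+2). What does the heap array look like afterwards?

[94, 93, 71, 83, 70, 58, 26, 22, 43, 67, 55, 56, 18]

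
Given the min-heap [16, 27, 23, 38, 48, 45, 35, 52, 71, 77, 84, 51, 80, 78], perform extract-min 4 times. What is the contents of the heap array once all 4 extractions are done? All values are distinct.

extract-min #1 returns 16:
  remove root 16; move last element 78 to root → [78, 27, 23, 38, 48, 45, 35, 52, 71, 77, 84, 51, 80]
  78 vs smaller child 23 at index 2, swap → [23, 27, 78, 38, 48, 45, 35, 52, 71, 77, 84, 51, 80]
  78 vs smaller child 35 at index 6, swap → [23, 27, 35, 38, 48, 45, 78, 52, 71, 77, 84, 51, 80]
extract-min #2 returns 23:
  remove root 23; move last element 80 to root → [80, 27, 35, 38, 48, 45, 78, 52, 71, 77, 84, 51]
  80 vs smaller child 27 at index 1, swap → [27, 80, 35, 38, 48, 45, 78, 52, 71, 77, 84, 51]
  80 vs smaller child 38 at index 3, swap → [27, 38, 35, 80, 48, 45, 78, 52, 71, 77, 84, 51]
  80 vs smaller child 52 at index 7, swap → [27, 38, 35, 52, 48, 45, 78, 80, 71, 77, 84, 51]
extract-min #3 returns 27:
  remove root 27; move last element 51 to root → [51, 38, 35, 52, 48, 45, 78, 80, 71, 77, 84]
  51 vs smaller child 35 at index 2, swap → [35, 38, 51, 52, 48, 45, 78, 80, 71, 77, 84]
  51 vs smaller child 45 at index 5, swap → [35, 38, 45, 52, 48, 51, 78, 80, 71, 77, 84]
extract-min #4 returns 35:
  remove root 35; move last element 84 to root → [84, 38, 45, 52, 48, 51, 78, 80, 71, 77]
  84 vs smaller child 38 at index 1, swap → [38, 84, 45, 52, 48, 51, 78, 80, 71, 77]
  84 vs smaller child 48 at index 4, swap → [38, 48, 45, 52, 84, 51, 78, 80, 71, 77]
  84 vs only child 77 at index 9, swap → [38, 48, 45, 52, 77, 51, 78, 80, 71, 84]

[38, 48, 45, 52, 77, 51, 78, 80, 71, 84]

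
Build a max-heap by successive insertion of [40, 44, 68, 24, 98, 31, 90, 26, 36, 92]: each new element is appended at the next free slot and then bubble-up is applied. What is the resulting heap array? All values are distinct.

[98, 92, 90, 36, 68, 31, 44, 24, 26, 40]

Insert 40:
  append 40 at index 0 → [40] (no swap needed)
Insert 44:
  append 44 at index 1 → [40, 44]
  44 > parent 40 at index 0, swap → [44, 40]
Insert 68:
  append 68 at index 2 → [44, 40, 68]
  68 > parent 44 at index 0, swap → [68, 40, 44]
Insert 24:
  append 24 at index 3 → [68, 40, 44, 24] (no swap needed)
Insert 98:
  append 98 at index 4 → [68, 40, 44, 24, 98]
  98 > parent 40 at index 1, swap → [68, 98, 44, 24, 40]
  98 > parent 68 at index 0, swap → [98, 68, 44, 24, 40]
Insert 31:
  append 31 at index 5 → [98, 68, 44, 24, 40, 31] (no swap needed)
Insert 90:
  append 90 at index 6 → [98, 68, 44, 24, 40, 31, 90]
  90 > parent 44 at index 2, swap → [98, 68, 90, 24, 40, 31, 44]
Insert 26:
  append 26 at index 7 → [98, 68, 90, 24, 40, 31, 44, 26]
  26 > parent 24 at index 3, swap → [98, 68, 90, 26, 40, 31, 44, 24]
Insert 36:
  append 36 at index 8 → [98, 68, 90, 26, 40, 31, 44, 24, 36]
  36 > parent 26 at index 3, swap → [98, 68, 90, 36, 40, 31, 44, 24, 26]
Insert 92:
  append 92 at index 9 → [98, 68, 90, 36, 40, 31, 44, 24, 26, 92]
  92 > parent 40 at index 4, swap → [98, 68, 90, 36, 92, 31, 44, 24, 26, 40]
  92 > parent 68 at index 1, swap → [98, 92, 90, 36, 68, 31, 44, 24, 26, 40]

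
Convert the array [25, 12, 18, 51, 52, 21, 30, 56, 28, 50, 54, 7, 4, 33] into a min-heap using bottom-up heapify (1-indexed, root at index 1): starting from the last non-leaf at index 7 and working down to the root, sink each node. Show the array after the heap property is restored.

sift down from index 7: already satisfies heap property
sift down from index 6:
  21 vs smaller child 4 at index 13, swap → [25, 12, 18, 51, 52, 4, 30, 56, 28, 50, 54, 7, 21, 33]
sift down from index 5:
  52 vs smaller child 50 at index 10, swap → [25, 12, 18, 51, 50, 4, 30, 56, 28, 52, 54, 7, 21, 33]
sift down from index 4:
  51 vs smaller child 28 at index 9, swap → [25, 12, 18, 28, 50, 4, 30, 56, 51, 52, 54, 7, 21, 33]
sift down from index 3:
  18 vs smaller child 4 at index 6, swap → [25, 12, 4, 28, 50, 18, 30, 56, 51, 52, 54, 7, 21, 33]
  18 vs smaller child 7 at index 12, swap → [25, 12, 4, 28, 50, 7, 30, 56, 51, 52, 54, 18, 21, 33]
sift down from index 2: already satisfies heap property
sift down from index 1:
  25 vs smaller child 4 at index 3, swap → [4, 12, 25, 28, 50, 7, 30, 56, 51, 52, 54, 18, 21, 33]
  25 vs smaller child 7 at index 6, swap → [4, 12, 7, 28, 50, 25, 30, 56, 51, 52, 54, 18, 21, 33]
  25 vs smaller child 18 at index 12, swap → [4, 12, 7, 28, 50, 18, 30, 56, 51, 52, 54, 25, 21, 33]

[4, 12, 7, 28, 50, 18, 30, 56, 51, 52, 54, 25, 21, 33]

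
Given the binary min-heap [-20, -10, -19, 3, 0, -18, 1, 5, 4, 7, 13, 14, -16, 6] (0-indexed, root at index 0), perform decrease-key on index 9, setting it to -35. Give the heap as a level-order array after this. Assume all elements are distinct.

set index 9 from 7 to -35 → [-20, -10, -19, 3, 0, -18, 1, 5, 4, -35, 13, 14, -16, 6]
-35 < parent 0 at index 4, swap → [-20, -10, -19, 3, -35, -18, 1, 5, 4, 0, 13, 14, -16, 6]
-35 < parent -10 at index 1, swap → [-20, -35, -19, 3, -10, -18, 1, 5, 4, 0, 13, 14, -16, 6]
-35 < parent -20 at index 0, swap → [-35, -20, -19, 3, -10, -18, 1, 5, 4, 0, 13, 14, -16, 6]

[-35, -20, -19, 3, -10, -18, 1, 5, 4, 0, 13, 14, -16, 6]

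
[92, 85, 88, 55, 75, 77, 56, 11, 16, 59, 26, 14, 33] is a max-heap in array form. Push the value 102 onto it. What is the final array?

append 102 at index 13 → [92, 85, 88, 55, 75, 77, 56, 11, 16, 59, 26, 14, 33, 102]
102 > parent 56 at index 6, swap → [92, 85, 88, 55, 75, 77, 102, 11, 16, 59, 26, 14, 33, 56]
102 > parent 88 at index 2, swap → [92, 85, 102, 55, 75, 77, 88, 11, 16, 59, 26, 14, 33, 56]
102 > parent 92 at index 0, swap → [102, 85, 92, 55, 75, 77, 88, 11, 16, 59, 26, 14, 33, 56]

[102, 85, 92, 55, 75, 77, 88, 11, 16, 59, 26, 14, 33, 56]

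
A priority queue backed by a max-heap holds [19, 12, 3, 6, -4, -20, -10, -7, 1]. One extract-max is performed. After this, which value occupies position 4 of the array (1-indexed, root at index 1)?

1

remove root 19; move last element 1 to root → [1, 12, 3, 6, -4, -20, -10, -7]
1 vs larger child 12 at index 2, swap → [12, 1, 3, 6, -4, -20, -10, -7]
1 vs larger child 6 at index 4, swap → [12, 6, 3, 1, -4, -20, -10, -7]
resulting array: [12, 6, 3, 1, -4, -20, -10, -7]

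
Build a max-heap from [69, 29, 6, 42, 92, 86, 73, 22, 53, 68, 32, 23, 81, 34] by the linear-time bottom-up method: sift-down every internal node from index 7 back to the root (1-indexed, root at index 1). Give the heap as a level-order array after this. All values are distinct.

sift down from index 7: already satisfies heap property
sift down from index 6: already satisfies heap property
sift down from index 5: already satisfies heap property
sift down from index 4:
  42 vs larger child 53 at index 9, swap → [69, 29, 6, 53, 92, 86, 73, 22, 42, 68, 32, 23, 81, 34]
sift down from index 3:
  6 vs larger child 86 at index 6, swap → [69, 29, 86, 53, 92, 6, 73, 22, 42, 68, 32, 23, 81, 34]
  6 vs larger child 81 at index 13, swap → [69, 29, 86, 53, 92, 81, 73, 22, 42, 68, 32, 23, 6, 34]
sift down from index 2:
  29 vs larger child 92 at index 5, swap → [69, 92, 86, 53, 29, 81, 73, 22, 42, 68, 32, 23, 6, 34]
  29 vs larger child 68 at index 10, swap → [69, 92, 86, 53, 68, 81, 73, 22, 42, 29, 32, 23, 6, 34]
sift down from index 1:
  69 vs larger child 92 at index 2, swap → [92, 69, 86, 53, 68, 81, 73, 22, 42, 29, 32, 23, 6, 34]

[92, 69, 86, 53, 68, 81, 73, 22, 42, 29, 32, 23, 6, 34]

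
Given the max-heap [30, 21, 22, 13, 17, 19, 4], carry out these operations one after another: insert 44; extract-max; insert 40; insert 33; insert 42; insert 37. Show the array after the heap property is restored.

insert 44:
  append 44 at index 7 → [30, 21, 22, 13, 17, 19, 4, 44]
  44 > parent 13 at index 3, swap → [30, 21, 22, 44, 17, 19, 4, 13]
  44 > parent 21 at index 1, swap → [30, 44, 22, 21, 17, 19, 4, 13]
  44 > parent 30 at index 0, swap → [44, 30, 22, 21, 17, 19, 4, 13]
extract-max → returns 44:
  remove root 44; move last element 13 to root → [13, 30, 22, 21, 17, 19, 4]
  13 vs larger child 30 at index 1, swap → [30, 13, 22, 21, 17, 19, 4]
  13 vs larger child 21 at index 3, swap → [30, 21, 22, 13, 17, 19, 4]
insert 40:
  append 40 at index 7 → [30, 21, 22, 13, 17, 19, 4, 40]
  40 > parent 13 at index 3, swap → [30, 21, 22, 40, 17, 19, 4, 13]
  40 > parent 21 at index 1, swap → [30, 40, 22, 21, 17, 19, 4, 13]
  40 > parent 30 at index 0, swap → [40, 30, 22, 21, 17, 19, 4, 13]
insert 33:
  append 33 at index 8 → [40, 30, 22, 21, 17, 19, 4, 13, 33]
  33 > parent 21 at index 3, swap → [40, 30, 22, 33, 17, 19, 4, 13, 21]
  33 > parent 30 at index 1, swap → [40, 33, 22, 30, 17, 19, 4, 13, 21]
insert 42:
  append 42 at index 9 → [40, 33, 22, 30, 17, 19, 4, 13, 21, 42]
  42 > parent 17 at index 4, swap → [40, 33, 22, 30, 42, 19, 4, 13, 21, 17]
  42 > parent 33 at index 1, swap → [40, 42, 22, 30, 33, 19, 4, 13, 21, 17]
  42 > parent 40 at index 0, swap → [42, 40, 22, 30, 33, 19, 4, 13, 21, 17]
insert 37:
  append 37 at index 10 → [42, 40, 22, 30, 33, 19, 4, 13, 21, 17, 37]
  37 > parent 33 at index 4, swap → [42, 40, 22, 30, 37, 19, 4, 13, 21, 17, 33]

[42, 40, 22, 30, 37, 19, 4, 13, 21, 17, 33]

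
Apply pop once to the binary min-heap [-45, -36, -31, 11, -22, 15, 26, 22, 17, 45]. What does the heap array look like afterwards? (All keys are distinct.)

[-36, -22, -31, 11, 45, 15, 26, 22, 17]

remove root -45; move last element 45 to root → [45, -36, -31, 11, -22, 15, 26, 22, 17]
45 vs smaller child -36 at index 1, swap → [-36, 45, -31, 11, -22, 15, 26, 22, 17]
45 vs smaller child -22 at index 4, swap → [-36, -22, -31, 11, 45, 15, 26, 22, 17]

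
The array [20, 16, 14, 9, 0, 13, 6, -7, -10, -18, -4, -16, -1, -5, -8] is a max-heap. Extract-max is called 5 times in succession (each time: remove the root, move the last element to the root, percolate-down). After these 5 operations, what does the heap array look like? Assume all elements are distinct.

extract-max #1 returns 20:
  remove root 20; move last element -8 to root → [-8, 16, 14, 9, 0, 13, 6, -7, -10, -18, -4, -16, -1, -5]
  -8 vs larger child 16 at index 1, swap → [16, -8, 14, 9, 0, 13, 6, -7, -10, -18, -4, -16, -1, -5]
  -8 vs larger child 9 at index 3, swap → [16, 9, 14, -8, 0, 13, 6, -7, -10, -18, -4, -16, -1, -5]
  -8 vs larger child -7 at index 7, swap → [16, 9, 14, -7, 0, 13, 6, -8, -10, -18, -4, -16, -1, -5]
extract-max #2 returns 16:
  remove root 16; move last element -5 to root → [-5, 9, 14, -7, 0, 13, 6, -8, -10, -18, -4, -16, -1]
  -5 vs larger child 14 at index 2, swap → [14, 9, -5, -7, 0, 13, 6, -8, -10, -18, -4, -16, -1]
  -5 vs larger child 13 at index 5, swap → [14, 9, 13, -7, 0, -5, 6, -8, -10, -18, -4, -16, -1]
  -5 vs larger child -1 at index 12, swap → [14, 9, 13, -7, 0, -1, 6, -8, -10, -18, -4, -16, -5]
extract-max #3 returns 14:
  remove root 14; move last element -5 to root → [-5, 9, 13, -7, 0, -1, 6, -8, -10, -18, -4, -16]
  -5 vs larger child 13 at index 2, swap → [13, 9, -5, -7, 0, -1, 6, -8, -10, -18, -4, -16]
  -5 vs larger child 6 at index 6, swap → [13, 9, 6, -7, 0, -1, -5, -8, -10, -18, -4, -16]
extract-max #4 returns 13:
  remove root 13; move last element -16 to root → [-16, 9, 6, -7, 0, -1, -5, -8, -10, -18, -4]
  -16 vs larger child 9 at index 1, swap → [9, -16, 6, -7, 0, -1, -5, -8, -10, -18, -4]
  -16 vs larger child 0 at index 4, swap → [9, 0, 6, -7, -16, -1, -5, -8, -10, -18, -4]
  -16 vs larger child -4 at index 10, swap → [9, 0, 6, -7, -4, -1, -5, -8, -10, -18, -16]
extract-max #5 returns 9:
  remove root 9; move last element -16 to root → [-16, 0, 6, -7, -4, -1, -5, -8, -10, -18]
  -16 vs larger child 6 at index 2, swap → [6, 0, -16, -7, -4, -1, -5, -8, -10, -18]
  -16 vs larger child -1 at index 5, swap → [6, 0, -1, -7, -4, -16, -5, -8, -10, -18]

[6, 0, -1, -7, -4, -16, -5, -8, -10, -18]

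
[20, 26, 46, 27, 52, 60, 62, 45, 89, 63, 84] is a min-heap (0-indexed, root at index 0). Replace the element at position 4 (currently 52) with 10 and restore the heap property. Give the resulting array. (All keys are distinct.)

set index 4 from 52 to 10 → [20, 26, 46, 27, 10, 60, 62, 45, 89, 63, 84]
10 < parent 26 at index 1, swap → [20, 10, 46, 27, 26, 60, 62, 45, 89, 63, 84]
10 < parent 20 at index 0, swap → [10, 20, 46, 27, 26, 60, 62, 45, 89, 63, 84]

[10, 20, 46, 27, 26, 60, 62, 45, 89, 63, 84]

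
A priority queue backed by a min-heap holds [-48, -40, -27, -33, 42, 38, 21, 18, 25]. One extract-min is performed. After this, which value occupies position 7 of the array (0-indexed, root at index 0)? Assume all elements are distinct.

25

remove root -48; move last element 25 to root → [25, -40, -27, -33, 42, 38, 21, 18]
25 vs smaller child -40 at index 1, swap → [-40, 25, -27, -33, 42, 38, 21, 18]
25 vs smaller child -33 at index 3, swap → [-40, -33, -27, 25, 42, 38, 21, 18]
25 vs only child 18 at index 7, swap → [-40, -33, -27, 18, 42, 38, 21, 25]
resulting array: [-40, -33, -27, 18, 42, 38, 21, 25]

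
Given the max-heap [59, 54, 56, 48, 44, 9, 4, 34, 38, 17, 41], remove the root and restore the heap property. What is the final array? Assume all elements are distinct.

remove root 59; move last element 41 to root → [41, 54, 56, 48, 44, 9, 4, 34, 38, 17]
41 vs larger child 56 at index 2, swap → [56, 54, 41, 48, 44, 9, 4, 34, 38, 17]

[56, 54, 41, 48, 44, 9, 4, 34, 38, 17]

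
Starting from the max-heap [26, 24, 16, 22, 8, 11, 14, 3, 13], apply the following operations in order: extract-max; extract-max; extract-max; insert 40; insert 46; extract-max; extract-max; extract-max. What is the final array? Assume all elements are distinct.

extract-max → returns 26:
  remove root 26; move last element 13 to root → [13, 24, 16, 22, 8, 11, 14, 3]
  13 vs larger child 24 at index 1, swap → [24, 13, 16, 22, 8, 11, 14, 3]
  13 vs larger child 22 at index 3, swap → [24, 22, 16, 13, 8, 11, 14, 3]
extract-max → returns 24:
  remove root 24; move last element 3 to root → [3, 22, 16, 13, 8, 11, 14]
  3 vs larger child 22 at index 1, swap → [22, 3, 16, 13, 8, 11, 14]
  3 vs larger child 13 at index 3, swap → [22, 13, 16, 3, 8, 11, 14]
extract-max → returns 22:
  remove root 22; move last element 14 to root → [14, 13, 16, 3, 8, 11]
  14 vs larger child 16 at index 2, swap → [16, 13, 14, 3, 8, 11]
insert 40:
  append 40 at index 6 → [16, 13, 14, 3, 8, 11, 40]
  40 > parent 14 at index 2, swap → [16, 13, 40, 3, 8, 11, 14]
  40 > parent 16 at index 0, swap → [40, 13, 16, 3, 8, 11, 14]
insert 46:
  append 46 at index 7 → [40, 13, 16, 3, 8, 11, 14, 46]
  46 > parent 3 at index 3, swap → [40, 13, 16, 46, 8, 11, 14, 3]
  46 > parent 13 at index 1, swap → [40, 46, 16, 13, 8, 11, 14, 3]
  46 > parent 40 at index 0, swap → [46, 40, 16, 13, 8, 11, 14, 3]
extract-max → returns 46:
  remove root 46; move last element 3 to root → [3, 40, 16, 13, 8, 11, 14]
  3 vs larger child 40 at index 1, swap → [40, 3, 16, 13, 8, 11, 14]
  3 vs larger child 13 at index 3, swap → [40, 13, 16, 3, 8, 11, 14]
extract-max → returns 40:
  remove root 40; move last element 14 to root → [14, 13, 16, 3, 8, 11]
  14 vs larger child 16 at index 2, swap → [16, 13, 14, 3, 8, 11]
extract-max → returns 16:
  remove root 16; move last element 11 to root → [11, 13, 14, 3, 8]
  11 vs larger child 14 at index 2, swap → [14, 13, 11, 3, 8]

[14, 13, 11, 3, 8]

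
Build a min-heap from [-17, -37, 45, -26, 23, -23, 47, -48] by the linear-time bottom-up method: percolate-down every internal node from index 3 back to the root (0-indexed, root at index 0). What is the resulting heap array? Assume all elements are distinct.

[-48, -37, -23, -26, 23, 45, 47, -17]

sift down from index 3:
  -26 vs only child -48 at index 7, swap → [-17, -37, 45, -48, 23, -23, 47, -26]
sift down from index 2:
  45 vs smaller child -23 at index 5, swap → [-17, -37, -23, -48, 23, 45, 47, -26]
sift down from index 1:
  -37 vs smaller child -48 at index 3, swap → [-17, -48, -23, -37, 23, 45, 47, -26]
sift down from index 0:
  -17 vs smaller child -48 at index 1, swap → [-48, -17, -23, -37, 23, 45, 47, -26]
  -17 vs smaller child -37 at index 3, swap → [-48, -37, -23, -17, 23, 45, 47, -26]
  -17 vs only child -26 at index 7, swap → [-48, -37, -23, -26, 23, 45, 47, -17]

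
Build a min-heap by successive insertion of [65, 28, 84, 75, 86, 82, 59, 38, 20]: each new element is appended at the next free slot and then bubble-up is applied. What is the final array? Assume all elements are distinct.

[20, 28, 59, 38, 86, 84, 82, 75, 65]

Insert 65:
  append 65 at index 0 → [65] (no swap needed)
Insert 28:
  append 28 at index 1 → [65, 28]
  28 < parent 65 at index 0, swap → [28, 65]
Insert 84:
  append 84 at index 2 → [28, 65, 84] (no swap needed)
Insert 75:
  append 75 at index 3 → [28, 65, 84, 75] (no swap needed)
Insert 86:
  append 86 at index 4 → [28, 65, 84, 75, 86] (no swap needed)
Insert 82:
  append 82 at index 5 → [28, 65, 84, 75, 86, 82]
  82 < parent 84 at index 2, swap → [28, 65, 82, 75, 86, 84]
Insert 59:
  append 59 at index 6 → [28, 65, 82, 75, 86, 84, 59]
  59 < parent 82 at index 2, swap → [28, 65, 59, 75, 86, 84, 82]
Insert 38:
  append 38 at index 7 → [28, 65, 59, 75, 86, 84, 82, 38]
  38 < parent 75 at index 3, swap → [28, 65, 59, 38, 86, 84, 82, 75]
  38 < parent 65 at index 1, swap → [28, 38, 59, 65, 86, 84, 82, 75]
Insert 20:
  append 20 at index 8 → [28, 38, 59, 65, 86, 84, 82, 75, 20]
  20 < parent 65 at index 3, swap → [28, 38, 59, 20, 86, 84, 82, 75, 65]
  20 < parent 38 at index 1, swap → [28, 20, 59, 38, 86, 84, 82, 75, 65]
  20 < parent 28 at index 0, swap → [20, 28, 59, 38, 86, 84, 82, 75, 65]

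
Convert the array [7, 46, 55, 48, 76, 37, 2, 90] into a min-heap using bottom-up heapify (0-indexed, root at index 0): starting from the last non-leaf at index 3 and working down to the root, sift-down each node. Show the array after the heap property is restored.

[2, 46, 7, 48, 76, 37, 55, 90]

sift down from index 3: already satisfies heap property
sift down from index 2:
  55 vs smaller child 2 at index 6, swap → [7, 46, 2, 48, 76, 37, 55, 90]
sift down from index 1: already satisfies heap property
sift down from index 0:
  7 vs smaller child 2 at index 2, swap → [2, 46, 7, 48, 76, 37, 55, 90]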